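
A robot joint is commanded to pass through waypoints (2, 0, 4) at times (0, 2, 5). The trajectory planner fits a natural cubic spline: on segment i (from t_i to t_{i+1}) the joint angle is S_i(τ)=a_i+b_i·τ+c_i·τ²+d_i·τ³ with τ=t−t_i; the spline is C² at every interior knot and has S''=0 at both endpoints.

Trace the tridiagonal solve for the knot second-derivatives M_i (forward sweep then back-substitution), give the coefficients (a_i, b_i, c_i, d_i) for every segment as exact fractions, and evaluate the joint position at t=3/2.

Δ: Δ0=-1, Δ1=4/3
row 1: diag=10, rhs=14; c'=3/10, d'=7/5
back: M1=7/5
M: M0=0, M1=7/5, M2=0
seg 0: a=2, c=M0/2=0, d=(M1−M0)/(6·2)=7/60, b=Δ0−h0·(2M0+M1)/6=-22/15
seg 1: a=0, c=M1/2=7/10, d=(M2−M1)/(6·3)=-7/90, b=Δ1−h1·(2M1+M2)/6=-1/15
t_q=3/2 → seg 0, τ=3/2; S=2+-22/15·τ+0·τ²+7/60·τ³=31/160

  seg 0: a=2 b=-22/15 c=0 d=7/60
  seg 1: a=0 b=-1/15 c=7/10 d=-7/90
S(3/2) = 31/160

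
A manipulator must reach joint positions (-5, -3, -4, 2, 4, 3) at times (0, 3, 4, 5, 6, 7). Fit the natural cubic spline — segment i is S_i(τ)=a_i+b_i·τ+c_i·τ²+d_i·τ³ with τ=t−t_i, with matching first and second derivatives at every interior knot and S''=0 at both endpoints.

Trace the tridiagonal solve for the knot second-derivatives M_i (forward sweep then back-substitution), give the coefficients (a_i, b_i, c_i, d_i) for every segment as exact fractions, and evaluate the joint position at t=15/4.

Δ: Δ0=2/3, Δ1=-1, Δ2=6, Δ3=2, Δ4=-1
row 1: diag=8, rhs=-10; c'=1/8, d'=-5/4
row 2: denom=4−1·1/8=31/8; d'=(42−1·-5/4)/(31/8)=346/31
row 3: denom=4−1·8/31=116/31; d'=(-24−1·346/31)/(116/31)=-545/58
row 4: denom=4−1·31/116=433/116; d'=(-18−1·-545/58)/(433/116)=-998/433
back: M4=-998/433
back: M3=-545/58−31/116·-998/433=-3802/433
back: M2=346/31−8/31·-3802/433=5814/433
back: M1=-5/4−1/8·5814/433=-1268/433
M: M0=0, M1=-1268/433, M2=5814/433, M3=-3802/433, M4=-998/433, M5=0
seg 0: a=-5, c=M0/2=0, d=(M1−M0)/(6·3)=-634/3897, b=Δ0−h0·(2M0+M1)/6=2768/1299
seg 1: a=-3, c=M1/2=-634/433, d=(M2−M1)/(6·1)=3541/1299, b=Δ1−h1·(2M1+M2)/6=-2938/1299
seg 2: a=-4, c=M2/2=2907/433, d=(M3−M2)/(6·1)=-4808/1299, b=Δ2−h2·(2M2+M3)/6=3881/1299
seg 3: a=2, c=M3/2=-1901/433, d=(M4−M3)/(6·1)=1402/1299, b=Δ3−h3·(2M3+M4)/6=6899/1299
seg 4: a=4, c=M4/2=-499/433, d=(M5−M4)/(6·1)=499/1299, b=Δ4−h4·(2M4+M5)/6=-301/1299
t_q=15/4 → seg 1, τ=3/4; S=-3+-2938/1299·τ+-634/433·τ²+3541/1299·τ³=-121099/27712

  seg 0: a=-5 b=2768/1299 c=0 d=-634/3897
  seg 1: a=-3 b=-2938/1299 c=-634/433 d=3541/1299
  seg 2: a=-4 b=3881/1299 c=2907/433 d=-4808/1299
  seg 3: a=2 b=6899/1299 c=-1901/433 d=1402/1299
  seg 4: a=4 b=-301/1299 c=-499/433 d=499/1299
S(15/4) = -121099/27712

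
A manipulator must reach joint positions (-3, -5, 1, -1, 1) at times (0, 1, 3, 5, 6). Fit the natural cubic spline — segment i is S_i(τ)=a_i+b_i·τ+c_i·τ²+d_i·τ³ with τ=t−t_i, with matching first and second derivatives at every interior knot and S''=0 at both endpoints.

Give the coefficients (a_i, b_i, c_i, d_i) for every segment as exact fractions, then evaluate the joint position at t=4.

  seg 0: a=-3 b=-19/6 c=0 d=7/6
  seg 1: a=-5 b=1/3 c=7/2 d=-13/12
  seg 2: a=1 b=4/3 c=-3 d=11/12
  seg 3: a=-1 b=1/3 c=5/2 d=-5/6
S(4) = 1/4

Δ: Δ0=-2, Δ1=3, Δ2=-1, Δ3=2
row 1: diag=6, rhs=30; c'=1/3, d'=5
row 2: denom=8−2·1/3=22/3; d'=(-24−2·5)/(22/3)=-51/11
row 3: denom=6−2·3/11=60/11; d'=(18−2·-51/11)/(60/11)=5
back: M3=5
back: M2=-51/11−3/11·5=-6
back: M1=5−1/3·-6=7
M: M0=0, M1=7, M2=-6, M3=5, M4=0
seg 0: a=-3, c=M0/2=0, d=(M1−M0)/(6·1)=7/6, b=Δ0−h0·(2M0+M1)/6=-19/6
seg 1: a=-5, c=M1/2=7/2, d=(M2−M1)/(6·2)=-13/12, b=Δ1−h1·(2M1+M2)/6=1/3
seg 2: a=1, c=M2/2=-3, d=(M3−M2)/(6·2)=11/12, b=Δ2−h2·(2M2+M3)/6=4/3
seg 3: a=-1, c=M3/2=5/2, d=(M4−M3)/(6·1)=-5/6, b=Δ3−h3·(2M3+M4)/6=1/3
t_q=4 → seg 2, τ=1; S=1+4/3·τ+-3·τ²+11/12·τ³=1/4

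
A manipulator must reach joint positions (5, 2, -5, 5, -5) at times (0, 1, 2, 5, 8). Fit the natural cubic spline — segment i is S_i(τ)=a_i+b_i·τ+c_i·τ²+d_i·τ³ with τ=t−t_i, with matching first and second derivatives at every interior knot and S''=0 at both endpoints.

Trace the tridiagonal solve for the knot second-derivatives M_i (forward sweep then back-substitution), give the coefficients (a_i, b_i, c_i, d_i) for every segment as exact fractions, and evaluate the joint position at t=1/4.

Δ: Δ0=-3, Δ1=-7, Δ2=10/3, Δ3=-10/3
row 1: diag=4, rhs=-24; c'=1/4, d'=-6
row 2: denom=8−1·1/4=31/4; d'=(62−1·-6)/(31/4)=272/31
row 3: denom=12−3·12/31=336/31; d'=(-40−3·272/31)/(336/31)=-257/42
back: M3=-257/42
back: M2=272/31−12/31·-257/42=78/7
back: M1=-6−1/4·78/7=-123/14
M: M0=0, M1=-123/14, M2=78/7, M3=-257/42, M4=0
seg 0: a=5, c=M0/2=0, d=(M1−M0)/(6·1)=-41/28, b=Δ0−h0·(2M0+M1)/6=-43/28
seg 1: a=2, c=M1/2=-123/28, d=(M2−M1)/(6·1)=93/28, b=Δ1−h1·(2M1+M2)/6=-83/14
seg 2: a=-5, c=M2/2=39/7, d=(M3−M2)/(6·3)=-725/756, b=Δ2−h2·(2M2+M3)/6=-19/4
seg 3: a=5, c=M3/2=-257/84, d=(M4−M3)/(6·3)=257/756, b=Δ3−h3·(2M3+M4)/6=39/14
t_q=1/4 → seg 0, τ=1/4; S=5+-43/28·τ+0·τ²+-41/28·τ³=8231/1792

  seg 0: a=5 b=-43/28 c=0 d=-41/28
  seg 1: a=2 b=-83/14 c=-123/28 d=93/28
  seg 2: a=-5 b=-19/4 c=39/7 d=-725/756
  seg 3: a=5 b=39/14 c=-257/84 d=257/756
S(1/4) = 8231/1792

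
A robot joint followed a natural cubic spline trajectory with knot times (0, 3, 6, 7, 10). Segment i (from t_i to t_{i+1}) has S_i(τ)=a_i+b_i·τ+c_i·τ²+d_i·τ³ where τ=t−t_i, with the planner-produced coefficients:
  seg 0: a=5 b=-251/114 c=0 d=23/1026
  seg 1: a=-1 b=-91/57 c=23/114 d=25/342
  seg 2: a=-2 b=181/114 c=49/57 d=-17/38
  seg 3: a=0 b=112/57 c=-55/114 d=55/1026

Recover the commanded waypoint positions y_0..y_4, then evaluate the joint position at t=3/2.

y_0 = S_0(0) = a_0 = 5
y_1 = S_1(0) = a_1 = -1
y_2 = S_2(0) = a_2 = -2
y_3 = S_3(0) = a_3 = 0
y_4 = S_3(3) = 3
t_q=3/2 is in segment 0 (τ=3/2); S_0(τ)=539/304

y_0=5 y_1=-1 y_2=-2 y_3=0 y_4=3
S(3/2) = 539/304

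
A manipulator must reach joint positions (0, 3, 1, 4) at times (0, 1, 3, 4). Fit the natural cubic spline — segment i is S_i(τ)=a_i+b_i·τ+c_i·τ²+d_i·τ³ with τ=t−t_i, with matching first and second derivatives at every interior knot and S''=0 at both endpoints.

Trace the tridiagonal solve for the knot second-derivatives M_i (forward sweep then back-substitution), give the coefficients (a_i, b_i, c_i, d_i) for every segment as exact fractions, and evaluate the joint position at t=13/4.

Δ: Δ0=3, Δ1=-1, Δ2=3
row 1: diag=6, rhs=-24; c'=1/3, d'=-4
row 2: denom=6−2·1/3=16/3; d'=(24−2·-4)/(16/3)=6
back: M2=6
back: M1=-4−1/3·6=-6
M: M0=0, M1=-6, M2=6, M3=0
seg 0: a=0, c=M0/2=0, d=(M1−M0)/(6·1)=-1, b=Δ0−h0·(2M0+M1)/6=4
seg 1: a=3, c=M1/2=-3, d=(M2−M1)/(6·2)=1, b=Δ1−h1·(2M1+M2)/6=1
seg 2: a=1, c=M2/2=3, d=(M3−M2)/(6·1)=-1, b=Δ2−h2·(2M2+M3)/6=1
t_q=13/4 → seg 2, τ=1/4; S=1+1·τ+3·τ²+-1·τ³=91/64

  seg 0: a=0 b=4 c=0 d=-1
  seg 1: a=3 b=1 c=-3 d=1
  seg 2: a=1 b=1 c=3 d=-1
S(13/4) = 91/64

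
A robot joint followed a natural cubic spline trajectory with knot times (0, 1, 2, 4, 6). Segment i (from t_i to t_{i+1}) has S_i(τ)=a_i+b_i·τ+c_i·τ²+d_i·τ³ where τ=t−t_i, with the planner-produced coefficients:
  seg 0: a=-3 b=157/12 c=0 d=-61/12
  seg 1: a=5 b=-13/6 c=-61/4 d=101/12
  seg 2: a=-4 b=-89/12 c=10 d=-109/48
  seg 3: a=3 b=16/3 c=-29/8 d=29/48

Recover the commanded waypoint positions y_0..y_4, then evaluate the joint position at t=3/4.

y_0=-3 y_1=5 y_2=-4 y_3=3 y_4=4
S(3/4) = 1195/256

y_0 = S_0(0) = a_0 = -3
y_1 = S_1(0) = a_1 = 5
y_2 = S_2(0) = a_2 = -4
y_3 = S_3(0) = a_3 = 3
y_4 = S_3(2) = 4
t_q=3/4 is in segment 0 (τ=3/4); S_0(τ)=1195/256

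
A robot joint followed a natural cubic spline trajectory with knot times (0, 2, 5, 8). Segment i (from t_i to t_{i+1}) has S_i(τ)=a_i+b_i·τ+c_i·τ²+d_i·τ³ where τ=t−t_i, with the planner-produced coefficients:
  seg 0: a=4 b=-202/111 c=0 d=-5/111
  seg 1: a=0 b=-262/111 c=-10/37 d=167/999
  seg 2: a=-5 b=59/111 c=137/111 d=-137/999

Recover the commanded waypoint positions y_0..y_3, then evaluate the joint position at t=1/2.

y_0 = S_0(0) = a_0 = 4
y_1 = S_1(0) = a_1 = 0
y_2 = S_2(0) = a_2 = -5
y_3 = S_2(3) = 4
t_q=1/2 is in segment 0 (τ=1/2); S_0(τ)=913/296

y_0=4 y_1=0 y_2=-5 y_3=4
S(1/2) = 913/296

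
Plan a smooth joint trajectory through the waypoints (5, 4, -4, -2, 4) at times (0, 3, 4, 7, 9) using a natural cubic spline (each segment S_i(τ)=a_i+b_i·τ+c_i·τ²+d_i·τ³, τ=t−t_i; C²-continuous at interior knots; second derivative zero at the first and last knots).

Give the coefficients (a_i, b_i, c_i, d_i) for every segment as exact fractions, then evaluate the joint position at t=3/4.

  seg 0: a=5 b=281/93 c=0 d=-104/279
  seg 1: a=4 b=-655/93 c=-104/31 d=223/93
  seg 2: a=-4 b=-610/93 c=119/31 d=-133/279
  seg 3: a=-2 b=335/93 c=-14/31 d=7/93
S(3/4) = 1763/248

Δ: Δ0=-1/3, Δ1=-8, Δ2=2/3, Δ3=3
row 1: diag=8, rhs=-46; c'=1/8, d'=-23/4
row 2: denom=8−1·1/8=63/8; d'=(52−1·-23/4)/(63/8)=22/3
row 3: denom=10−3·8/21=62/7; d'=(14−3·22/3)/(62/7)=-28/31
back: M3=-28/31
back: M2=22/3−8/21·-28/31=238/31
back: M1=-23/4−1/8·238/31=-208/31
M: M0=0, M1=-208/31, M2=238/31, M3=-28/31, M4=0
seg 0: a=5, c=M0/2=0, d=(M1−M0)/(6·3)=-104/279, b=Δ0−h0·(2M0+M1)/6=281/93
seg 1: a=4, c=M1/2=-104/31, d=(M2−M1)/(6·1)=223/93, b=Δ1−h1·(2M1+M2)/6=-655/93
seg 2: a=-4, c=M2/2=119/31, d=(M3−M2)/(6·3)=-133/279, b=Δ2−h2·(2M2+M3)/6=-610/93
seg 3: a=-2, c=M3/2=-14/31, d=(M4−M3)/(6·2)=7/93, b=Δ3−h3·(2M3+M4)/6=335/93
t_q=3/4 → seg 0, τ=3/4; S=5+281/93·τ+0·τ²+-104/279·τ³=1763/248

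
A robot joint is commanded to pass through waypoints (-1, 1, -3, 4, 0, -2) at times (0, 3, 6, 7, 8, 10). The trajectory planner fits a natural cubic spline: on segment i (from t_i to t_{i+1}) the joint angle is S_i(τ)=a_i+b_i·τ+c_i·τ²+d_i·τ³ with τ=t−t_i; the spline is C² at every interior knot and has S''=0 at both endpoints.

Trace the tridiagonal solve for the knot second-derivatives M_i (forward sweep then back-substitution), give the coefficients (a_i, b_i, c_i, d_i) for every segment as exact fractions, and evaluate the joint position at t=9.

  seg 0: a=-1 b=4700/1929 c=0 d=-1138/5787
  seg 1: a=1 b=-5542/1929 c=-1138/643 d=1468/1929
  seg 2: a=-3 b=13610/1929 c=3266/643 d=-9905/1929
  seg 3: a=4 b=3491/1929 c=-6639/643 d=8710/1929
  seg 4: a=0 b=-10213/1929 c=2071/643 d=-2071/3858
S(9) = -3357/1286

Δ: Δ0=2/3, Δ1=-4/3, Δ2=7, Δ3=-4, Δ4=-1
row 1: diag=12, rhs=-12; c'=1/4, d'=-1
row 2: denom=8−3·1/4=29/4; d'=(50−3·-1)/(29/4)=212/29
row 3: denom=4−1·4/29=112/29; d'=(-66−1·212/29)/(112/29)=-1063/56
row 4: denom=6−1·29/112=643/112; d'=(18−1·-1063/56)/(643/112)=4142/643
back: M4=4142/643
back: M3=-1063/56−29/112·4142/643=-13278/643
back: M2=212/29−4/29·-13278/643=6532/643
back: M1=-1−1/4·6532/643=-2276/643
M: M0=0, M1=-2276/643, M2=6532/643, M3=-13278/643, M4=4142/643, M5=0
seg 0: a=-1, c=M0/2=0, d=(M1−M0)/(6·3)=-1138/5787, b=Δ0−h0·(2M0+M1)/6=4700/1929
seg 1: a=1, c=M1/2=-1138/643, d=(M2−M1)/(6·3)=1468/1929, b=Δ1−h1·(2M1+M2)/6=-5542/1929
seg 2: a=-3, c=M2/2=3266/643, d=(M3−M2)/(6·1)=-9905/1929, b=Δ2−h2·(2M2+M3)/6=13610/1929
seg 3: a=4, c=M3/2=-6639/643, d=(M4−M3)/(6·1)=8710/1929, b=Δ3−h3·(2M3+M4)/6=3491/1929
seg 4: a=0, c=M4/2=2071/643, d=(M5−M4)/(6·2)=-2071/3858, b=Δ4−h4·(2M4+M5)/6=-10213/1929
t_q=9 → seg 4, τ=1; S=0+-10213/1929·τ+2071/643·τ²+-2071/3858·τ³=-3357/1286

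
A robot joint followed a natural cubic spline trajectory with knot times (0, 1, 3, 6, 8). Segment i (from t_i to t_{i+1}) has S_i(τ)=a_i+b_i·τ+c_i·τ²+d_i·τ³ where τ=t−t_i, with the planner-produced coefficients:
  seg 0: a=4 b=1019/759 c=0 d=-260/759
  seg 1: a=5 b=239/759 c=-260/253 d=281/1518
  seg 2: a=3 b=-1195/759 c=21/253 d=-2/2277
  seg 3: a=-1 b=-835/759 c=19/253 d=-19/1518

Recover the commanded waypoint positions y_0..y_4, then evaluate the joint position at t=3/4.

y_0=4 y_1=5 y_2=3 y_3=-1 y_4=-3
S(3/4) = 19683/4048

y_0 = S_0(0) = a_0 = 4
y_1 = S_1(0) = a_1 = 5
y_2 = S_2(0) = a_2 = 3
y_3 = S_3(0) = a_3 = -1
y_4 = S_3(2) = -3
t_q=3/4 is in segment 0 (τ=3/4); S_0(τ)=19683/4048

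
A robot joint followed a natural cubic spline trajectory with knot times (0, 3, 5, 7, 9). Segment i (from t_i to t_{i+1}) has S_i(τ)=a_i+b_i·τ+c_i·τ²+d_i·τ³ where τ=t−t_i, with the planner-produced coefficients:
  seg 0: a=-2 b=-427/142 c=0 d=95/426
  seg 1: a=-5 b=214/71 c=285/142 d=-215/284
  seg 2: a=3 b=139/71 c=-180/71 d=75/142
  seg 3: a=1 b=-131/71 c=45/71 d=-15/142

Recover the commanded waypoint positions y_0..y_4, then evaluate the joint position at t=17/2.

y_0=-2 y_1=-5 y_2=3 y_3=1 y_4=-1
S(17/2) = -793/1136

y_0 = S_0(0) = a_0 = -2
y_1 = S_1(0) = a_1 = -5
y_2 = S_2(0) = a_2 = 3
y_3 = S_3(0) = a_3 = 1
y_4 = S_3(2) = -1
t_q=17/2 is in segment 3 (τ=3/2); S_3(τ)=-793/1136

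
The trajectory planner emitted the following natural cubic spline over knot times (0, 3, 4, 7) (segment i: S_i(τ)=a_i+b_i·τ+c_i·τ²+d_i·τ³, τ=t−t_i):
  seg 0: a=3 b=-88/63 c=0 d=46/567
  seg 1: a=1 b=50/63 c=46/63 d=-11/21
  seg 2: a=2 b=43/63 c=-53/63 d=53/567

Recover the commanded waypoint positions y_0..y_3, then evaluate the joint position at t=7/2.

y_0 = S_0(0) = a_0 = 3
y_1 = S_1(0) = a_1 = 1
y_2 = S_2(0) = a_2 = 2
y_3 = S_2(3) = -1
t_q=7/2 is in segment 1 (τ=1/2); S_1(τ)=109/72

y_0=3 y_1=1 y_2=2 y_3=-1
S(7/2) = 109/72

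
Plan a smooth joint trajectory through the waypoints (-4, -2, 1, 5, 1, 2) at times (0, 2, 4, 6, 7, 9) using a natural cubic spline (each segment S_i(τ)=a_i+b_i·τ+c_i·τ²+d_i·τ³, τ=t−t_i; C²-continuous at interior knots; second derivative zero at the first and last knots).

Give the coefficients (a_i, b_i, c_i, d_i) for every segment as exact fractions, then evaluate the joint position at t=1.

  seg 0: a=-4 b=341/318 c=0 d=-23/1272
  seg 1: a=-2 b=136/159 c=-23/212 d=137/636
  seg 2: a=1 b=478/159 c=251/212 d=-1073/1272
  seg 3: a=5 b=-757/318 c=-411/106 d=359/159
  seg 4: a=1 b=-1069/318 c=307/106 d=-307/636
S(1) = -1249/424

Δ: Δ0=1, Δ1=3/2, Δ2=2, Δ3=-4, Δ4=1/2
row 1: diag=8, rhs=3; c'=1/4, d'=3/8
row 2: denom=8−2·1/4=15/2; d'=(3−2·3/8)/(15/2)=3/10
row 3: denom=6−2·4/15=82/15; d'=(-36−2·3/10)/(82/15)=-549/82
row 4: denom=6−1·15/82=477/82; d'=(27−1·-549/82)/(477/82)=307/53
back: M4=307/53
back: M3=-549/82−15/82·307/53=-411/53
back: M2=3/10−4/15·-411/53=251/106
back: M1=3/8−1/4·251/106=-23/106
M: M0=0, M1=-23/106, M2=251/106, M3=-411/53, M4=307/53, M5=0
seg 0: a=-4, c=M0/2=0, d=(M1−M0)/(6·2)=-23/1272, b=Δ0−h0·(2M0+M1)/6=341/318
seg 1: a=-2, c=M1/2=-23/212, d=(M2−M1)/(6·2)=137/636, b=Δ1−h1·(2M1+M2)/6=136/159
seg 2: a=1, c=M2/2=251/212, d=(M3−M2)/(6·2)=-1073/1272, b=Δ2−h2·(2M2+M3)/6=478/159
seg 3: a=5, c=M3/2=-411/106, d=(M4−M3)/(6·1)=359/159, b=Δ3−h3·(2M3+M4)/6=-757/318
seg 4: a=1, c=M4/2=307/106, d=(M5−M4)/(6·2)=-307/636, b=Δ4−h4·(2M4+M5)/6=-1069/318
t_q=1 → seg 0, τ=1; S=-4+341/318·τ+0·τ²+-23/1272·τ³=-1249/424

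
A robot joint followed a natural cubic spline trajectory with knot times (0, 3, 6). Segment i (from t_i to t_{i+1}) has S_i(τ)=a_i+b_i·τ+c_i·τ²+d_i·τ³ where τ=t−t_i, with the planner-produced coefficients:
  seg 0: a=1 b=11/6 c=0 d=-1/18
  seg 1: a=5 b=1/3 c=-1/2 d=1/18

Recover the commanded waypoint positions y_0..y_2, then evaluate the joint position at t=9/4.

y_0 = S_0(0) = a_0 = 1
y_1 = S_1(0) = a_1 = 5
y_2 = S_1(3) = 3
t_q=9/4 is in segment 0 (τ=9/4); S_0(τ)=575/128

y_0=1 y_1=5 y_2=3
S(9/4) = 575/128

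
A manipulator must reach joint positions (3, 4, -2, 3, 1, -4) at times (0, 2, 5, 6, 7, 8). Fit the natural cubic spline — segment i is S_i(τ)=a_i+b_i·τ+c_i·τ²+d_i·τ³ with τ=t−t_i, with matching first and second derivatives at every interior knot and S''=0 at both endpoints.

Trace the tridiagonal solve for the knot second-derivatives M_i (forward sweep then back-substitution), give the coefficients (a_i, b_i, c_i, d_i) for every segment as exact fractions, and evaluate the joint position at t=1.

Δ: Δ0=1/2, Δ1=-2, Δ2=5, Δ3=-2, Δ4=-5
row 1: diag=10, rhs=-15; c'=3/10, d'=-3/2
row 2: denom=8−3·3/10=71/10; d'=(42−3·-3/2)/(71/10)=465/71
row 3: denom=4−1·10/71=274/71; d'=(-42−1·465/71)/(274/71)=-3447/274
row 4: denom=4−1·71/274=1025/274; d'=(-18−1·-3447/274)/(1025/274)=-297/205
back: M4=-297/205
back: M3=-3447/274−71/274·-297/205=-2502/205
back: M2=465/71−10/71·-2502/205=339/41
back: M1=-3/2−3/10·339/41=-816/205
M: M0=0, M1=-816/205, M2=339/41, M3=-2502/205, M4=-297/205, M5=0
seg 0: a=3, c=M0/2=0, d=(M1−M0)/(6·2)=-68/205, b=Δ0−h0·(2M0+M1)/6=749/410
seg 1: a=4, c=M1/2=-408/205, d=(M2−M1)/(6·3)=279/410, b=Δ1−h1·(2M1+M2)/6=-883/410
seg 2: a=-2, c=M2/2=339/82, d=(M3−M2)/(6·1)=-1399/410, b=Δ2−h2·(2M2+M3)/6=877/205
seg 3: a=3, c=M3/2=-1251/205, d=(M4−M3)/(6·1)=147/82, b=Δ3−h3·(2M3+M4)/6=947/410
seg 4: a=1, c=M4/2=-297/410, d=(M5−M4)/(6·1)=99/410, b=Δ4−h4·(2M4+M5)/6=-926/205
t_q=1 → seg 0, τ=1; S=3+749/410·τ+0·τ²+-68/205·τ³=1843/410

  seg 0: a=3 b=749/410 c=0 d=-68/205
  seg 1: a=4 b=-883/410 c=-408/205 d=279/410
  seg 2: a=-2 b=877/205 c=339/82 d=-1399/410
  seg 3: a=3 b=947/410 c=-1251/205 d=147/82
  seg 4: a=1 b=-926/205 c=-297/410 d=99/410
S(1) = 1843/410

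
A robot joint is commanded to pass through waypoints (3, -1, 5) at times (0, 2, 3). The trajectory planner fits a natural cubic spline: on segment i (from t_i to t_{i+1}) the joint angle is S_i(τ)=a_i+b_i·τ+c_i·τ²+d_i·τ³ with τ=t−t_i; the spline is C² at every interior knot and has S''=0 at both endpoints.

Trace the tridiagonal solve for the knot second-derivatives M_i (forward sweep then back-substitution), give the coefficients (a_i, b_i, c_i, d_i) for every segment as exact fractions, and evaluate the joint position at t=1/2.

Δ: Δ0=-2, Δ1=6
row 1: diag=6, rhs=48; c'=1/6, d'=8
back: M1=8
M: M0=0, M1=8, M2=0
seg 0: a=3, c=M0/2=0, d=(M1−M0)/(6·2)=2/3, b=Δ0−h0·(2M0+M1)/6=-14/3
seg 1: a=-1, c=M1/2=4, d=(M2−M1)/(6·1)=-4/3, b=Δ1−h1·(2M1+M2)/6=10/3
t_q=1/2 → seg 0, τ=1/2; S=3+-14/3·τ+0·τ²+2/3·τ³=3/4

  seg 0: a=3 b=-14/3 c=0 d=2/3
  seg 1: a=-1 b=10/3 c=4 d=-4/3
S(1/2) = 3/4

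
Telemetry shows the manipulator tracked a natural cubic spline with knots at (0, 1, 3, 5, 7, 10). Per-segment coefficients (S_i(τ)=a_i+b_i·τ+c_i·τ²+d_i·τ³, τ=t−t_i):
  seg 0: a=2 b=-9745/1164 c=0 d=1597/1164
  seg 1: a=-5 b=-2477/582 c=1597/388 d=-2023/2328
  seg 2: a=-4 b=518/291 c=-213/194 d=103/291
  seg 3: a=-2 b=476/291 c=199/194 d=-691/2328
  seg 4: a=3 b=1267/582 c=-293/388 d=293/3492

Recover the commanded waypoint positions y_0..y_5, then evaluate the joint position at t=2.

y_0=2 y_1=-5 y_2=-4 y_3=-2 y_4=3 y_5=5
S(2) = -4663/776

y_0 = S_0(0) = a_0 = 2
y_1 = S_1(0) = a_1 = -5
y_2 = S_2(0) = a_2 = -4
y_3 = S_3(0) = a_3 = -2
y_4 = S_4(0) = a_4 = 3
y_5 = S_4(3) = 5
t_q=2 is in segment 1 (τ=1); S_1(τ)=-4663/776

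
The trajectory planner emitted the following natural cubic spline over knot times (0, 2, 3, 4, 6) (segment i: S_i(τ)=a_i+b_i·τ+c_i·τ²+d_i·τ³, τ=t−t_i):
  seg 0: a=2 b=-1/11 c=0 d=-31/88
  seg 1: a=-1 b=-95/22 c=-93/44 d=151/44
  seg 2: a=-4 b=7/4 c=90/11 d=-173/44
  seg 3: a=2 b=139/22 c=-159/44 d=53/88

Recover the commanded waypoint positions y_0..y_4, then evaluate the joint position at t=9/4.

y_0 = S_0(0) = a_0 = 2
y_1 = S_1(0) = a_1 = -1
y_2 = S_2(0) = a_2 = -4
y_3 = S_3(0) = a_3 = 2
y_4 = S_3(2) = 5
t_q=9/4 is in segment 1 (τ=1/4); S_1(τ)=-6077/2816

y_0=2 y_1=-1 y_2=-4 y_3=2 y_4=5
S(9/4) = -6077/2816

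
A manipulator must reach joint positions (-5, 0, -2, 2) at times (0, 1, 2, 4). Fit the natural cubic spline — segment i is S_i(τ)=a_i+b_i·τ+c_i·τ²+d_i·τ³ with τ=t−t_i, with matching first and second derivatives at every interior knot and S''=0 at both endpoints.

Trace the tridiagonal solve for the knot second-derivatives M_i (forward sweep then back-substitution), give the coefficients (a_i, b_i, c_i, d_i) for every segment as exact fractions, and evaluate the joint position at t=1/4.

  seg 0: a=-5 b=7 c=0 d=-2
  seg 1: a=0 b=1 c=-6 d=3
  seg 2: a=-2 b=-2 c=3 d=-1/2
S(1/4) = -105/32

Δ: Δ0=5, Δ1=-2, Δ2=2
row 1: diag=4, rhs=-42; c'=1/4, d'=-21/2
row 2: denom=6−1·1/4=23/4; d'=(24−1·-21/2)/(23/4)=6
back: M2=6
back: M1=-21/2−1/4·6=-12
M: M0=0, M1=-12, M2=6, M3=0
seg 0: a=-5, c=M0/2=0, d=(M1−M0)/(6·1)=-2, b=Δ0−h0·(2M0+M1)/6=7
seg 1: a=0, c=M1/2=-6, d=(M2−M1)/(6·1)=3, b=Δ1−h1·(2M1+M2)/6=1
seg 2: a=-2, c=M2/2=3, d=(M3−M2)/(6·2)=-1/2, b=Δ2−h2·(2M2+M3)/6=-2
t_q=1/4 → seg 0, τ=1/4; S=-5+7·τ+0·τ²+-2·τ³=-105/32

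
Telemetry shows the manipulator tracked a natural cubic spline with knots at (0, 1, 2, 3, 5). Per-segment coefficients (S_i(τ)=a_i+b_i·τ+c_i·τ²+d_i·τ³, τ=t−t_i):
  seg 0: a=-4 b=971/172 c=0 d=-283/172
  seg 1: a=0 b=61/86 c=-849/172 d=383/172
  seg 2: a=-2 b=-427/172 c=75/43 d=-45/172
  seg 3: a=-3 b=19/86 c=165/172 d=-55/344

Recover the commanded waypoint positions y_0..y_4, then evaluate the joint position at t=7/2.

y_0=-4 y_1=0 y_2=-2 y_3=-3 y_4=0
S(7/2) = -7347/2752

y_0 = S_0(0) = a_0 = -4
y_1 = S_1(0) = a_1 = 0
y_2 = S_2(0) = a_2 = -2
y_3 = S_3(0) = a_3 = -3
y_4 = S_3(2) = 0
t_q=7/2 is in segment 3 (τ=1/2); S_3(τ)=-7347/2752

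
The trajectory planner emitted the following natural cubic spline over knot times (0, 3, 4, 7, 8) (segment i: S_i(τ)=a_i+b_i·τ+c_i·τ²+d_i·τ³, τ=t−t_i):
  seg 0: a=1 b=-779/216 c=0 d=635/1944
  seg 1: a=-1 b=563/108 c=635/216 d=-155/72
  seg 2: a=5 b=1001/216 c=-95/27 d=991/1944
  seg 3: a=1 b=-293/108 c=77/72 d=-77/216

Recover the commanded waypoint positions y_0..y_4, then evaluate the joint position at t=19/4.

y_0=1 y_1=-1 y_2=5 y_3=1 y_4=-1
S(19/4) = 10309/1536

y_0 = S_0(0) = a_0 = 1
y_1 = S_1(0) = a_1 = -1
y_2 = S_2(0) = a_2 = 5
y_3 = S_3(0) = a_3 = 1
y_4 = S_3(1) = -1
t_q=19/4 is in segment 2 (τ=3/4); S_2(τ)=10309/1536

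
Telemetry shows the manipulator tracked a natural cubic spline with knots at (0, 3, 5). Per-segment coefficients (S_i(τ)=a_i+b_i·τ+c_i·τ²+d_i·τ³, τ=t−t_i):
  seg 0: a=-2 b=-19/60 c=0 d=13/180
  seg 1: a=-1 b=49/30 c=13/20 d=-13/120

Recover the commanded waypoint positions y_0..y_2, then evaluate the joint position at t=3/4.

y_0 = S_0(0) = a_0 = -2
y_1 = S_1(0) = a_1 = -1
y_2 = S_1(2) = 4
t_q=3/4 is in segment 0 (τ=3/4); S_0(τ)=-565/256

y_0=-2 y_1=-1 y_2=4
S(3/4) = -565/256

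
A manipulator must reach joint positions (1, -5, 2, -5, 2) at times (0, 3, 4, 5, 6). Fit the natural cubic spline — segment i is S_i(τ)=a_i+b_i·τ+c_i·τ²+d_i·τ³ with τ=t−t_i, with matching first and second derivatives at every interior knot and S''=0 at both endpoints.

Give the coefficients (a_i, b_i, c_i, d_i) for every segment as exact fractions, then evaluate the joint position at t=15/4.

  seg 0: a=1 b=-847/116 c=0 d=205/348
  seg 1: a=-5 b=499/58 c=615/116 d=-801/116
  seg 2: a=2 b=-175/116 c=-447/29 d=1151/116
  seg 3: a=-5 b=-149/58 c=1665/116 d=-555/116
S(15/4) = 11297/7424

Δ: Δ0=-2, Δ1=7, Δ2=-7, Δ3=7
row 1: diag=8, rhs=54; c'=1/8, d'=27/4
row 2: denom=4−1·1/8=31/8; d'=(-84−1·27/4)/(31/8)=-726/31
row 3: denom=4−1·8/31=116/31; d'=(84−1·-726/31)/(116/31)=1665/58
back: M3=1665/58
back: M2=-726/31−8/31·1665/58=-894/29
back: M1=27/4−1/8·-894/29=615/58
M: M0=0, M1=615/58, M2=-894/29, M3=1665/58, M4=0
seg 0: a=1, c=M0/2=0, d=(M1−M0)/(6·3)=205/348, b=Δ0−h0·(2M0+M1)/6=-847/116
seg 1: a=-5, c=M1/2=615/116, d=(M2−M1)/(6·1)=-801/116, b=Δ1−h1·(2M1+M2)/6=499/58
seg 2: a=2, c=M2/2=-447/29, d=(M3−M2)/(6·1)=1151/116, b=Δ2−h2·(2M2+M3)/6=-175/116
seg 3: a=-5, c=M3/2=1665/116, d=(M4−M3)/(6·1)=-555/116, b=Δ3−h3·(2M3+M4)/6=-149/58
t_q=15/4 → seg 1, τ=3/4; S=-5+499/58·τ+615/116·τ²+-801/116·τ³=11297/7424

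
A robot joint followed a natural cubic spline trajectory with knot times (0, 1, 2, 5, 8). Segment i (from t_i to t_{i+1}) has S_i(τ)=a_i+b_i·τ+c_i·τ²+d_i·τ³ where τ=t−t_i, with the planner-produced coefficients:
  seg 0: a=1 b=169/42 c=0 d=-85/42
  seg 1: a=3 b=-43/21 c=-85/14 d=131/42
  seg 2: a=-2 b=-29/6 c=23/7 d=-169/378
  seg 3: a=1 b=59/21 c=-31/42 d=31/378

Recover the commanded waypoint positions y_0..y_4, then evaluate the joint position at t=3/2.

y_0 = S_0(0) = a_0 = 1
y_1 = S_1(0) = a_1 = 3
y_2 = S_2(0) = a_2 = -2
y_3 = S_3(0) = a_3 = 1
y_4 = S_3(3) = 5
t_q=3/2 is in segment 1 (τ=1/2); S_1(τ)=95/112

y_0=1 y_1=3 y_2=-2 y_3=1 y_4=5
S(3/2) = 95/112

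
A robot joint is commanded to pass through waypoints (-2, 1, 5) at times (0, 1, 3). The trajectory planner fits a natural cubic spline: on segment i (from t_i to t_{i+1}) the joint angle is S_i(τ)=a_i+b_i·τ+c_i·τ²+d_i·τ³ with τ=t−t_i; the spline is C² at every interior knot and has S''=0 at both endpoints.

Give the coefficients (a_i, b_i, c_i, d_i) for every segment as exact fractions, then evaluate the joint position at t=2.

Δ: Δ0=3, Δ1=2
row 1: diag=6, rhs=-6; c'=1/3, d'=-1
back: M1=-1
M: M0=0, M1=-1, M2=0
seg 0: a=-2, c=M0/2=0, d=(M1−M0)/(6·1)=-1/6, b=Δ0−h0·(2M0+M1)/6=19/6
seg 1: a=1, c=M1/2=-1/2, d=(M2−M1)/(6·2)=1/12, b=Δ1−h1·(2M1+M2)/6=8/3
t_q=2 → seg 1, τ=1; S=1+8/3·τ+-1/2·τ²+1/12·τ³=13/4

  seg 0: a=-2 b=19/6 c=0 d=-1/6
  seg 1: a=1 b=8/3 c=-1/2 d=1/12
S(2) = 13/4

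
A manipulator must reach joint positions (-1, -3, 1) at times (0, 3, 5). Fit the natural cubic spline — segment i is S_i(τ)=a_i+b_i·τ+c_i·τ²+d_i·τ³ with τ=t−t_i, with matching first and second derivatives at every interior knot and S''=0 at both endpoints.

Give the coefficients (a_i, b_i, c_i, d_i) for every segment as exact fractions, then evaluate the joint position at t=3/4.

  seg 0: a=-1 b=-22/15 c=0 d=4/45
  seg 1: a=-3 b=14/15 c=4/5 d=-2/15
S(3/4) = -33/16

Δ: Δ0=-2/3, Δ1=2
row 1: diag=10, rhs=16; c'=1/5, d'=8/5
back: M1=8/5
M: M0=0, M1=8/5, M2=0
seg 0: a=-1, c=M0/2=0, d=(M1−M0)/(6·3)=4/45, b=Δ0−h0·(2M0+M1)/6=-22/15
seg 1: a=-3, c=M1/2=4/5, d=(M2−M1)/(6·2)=-2/15, b=Δ1−h1·(2M1+M2)/6=14/15
t_q=3/4 → seg 0, τ=3/4; S=-1+-22/15·τ+0·τ²+4/45·τ³=-33/16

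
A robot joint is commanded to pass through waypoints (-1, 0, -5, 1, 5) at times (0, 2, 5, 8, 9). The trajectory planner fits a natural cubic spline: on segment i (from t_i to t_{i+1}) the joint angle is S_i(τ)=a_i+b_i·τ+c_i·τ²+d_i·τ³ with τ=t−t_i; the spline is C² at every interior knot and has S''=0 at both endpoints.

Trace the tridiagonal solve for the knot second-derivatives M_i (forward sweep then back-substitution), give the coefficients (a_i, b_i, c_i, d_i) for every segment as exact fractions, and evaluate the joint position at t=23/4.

  seg 0: a=-1 b=458/399 c=0 d=-517/3192
  seg 1: a=0 b=-635/798 c=-517/532 d=3263/14364
  seg 2: a=-5 b=-787/1596 c=428/399 d=-1157/14364
  seg 3: a=1 b=3007/798 c=185/532 d=-185/1596
S(23/4) = -163445/34048

Δ: Δ0=1/2, Δ1=-5/3, Δ2=2, Δ3=4
row 1: diag=10, rhs=-13; c'=3/10, d'=-13/10
row 2: denom=12−3·3/10=111/10; d'=(22−3·-13/10)/(111/10)=7/3
row 3: denom=8−3·10/37=266/37; d'=(12−3·7/3)/(266/37)=185/266
back: M3=185/266
back: M2=7/3−10/37·185/266=856/399
back: M1=-13/10−3/10·856/399=-517/266
M: M0=0, M1=-517/266, M2=856/399, M3=185/266, M4=0
seg 0: a=-1, c=M0/2=0, d=(M1−M0)/(6·2)=-517/3192, b=Δ0−h0·(2M0+M1)/6=458/399
seg 1: a=0, c=M1/2=-517/532, d=(M2−M1)/(6·3)=3263/14364, b=Δ1−h1·(2M1+M2)/6=-635/798
seg 2: a=-5, c=M2/2=428/399, d=(M3−M2)/(6·3)=-1157/14364, b=Δ2−h2·(2M2+M3)/6=-787/1596
seg 3: a=1, c=M3/2=185/532, d=(M4−M3)/(6·1)=-185/1596, b=Δ3−h3·(2M3+M4)/6=3007/798
t_q=23/4 → seg 2, τ=3/4; S=-5+-787/1596·τ+428/399·τ²+-1157/14364·τ³=-163445/34048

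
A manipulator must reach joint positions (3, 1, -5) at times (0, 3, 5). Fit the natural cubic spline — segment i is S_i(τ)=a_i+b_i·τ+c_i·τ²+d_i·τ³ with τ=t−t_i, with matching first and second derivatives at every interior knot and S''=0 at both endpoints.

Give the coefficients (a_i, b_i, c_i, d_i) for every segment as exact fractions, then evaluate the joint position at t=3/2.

  seg 0: a=3 b=1/30 c=0 d=-7/90
  seg 1: a=1 b=-31/15 c=-7/10 d=7/60
S(3/2) = 223/80

Δ: Δ0=-2/3, Δ1=-3
row 1: diag=10, rhs=-14; c'=1/5, d'=-7/5
back: M1=-7/5
M: M0=0, M1=-7/5, M2=0
seg 0: a=3, c=M0/2=0, d=(M1−M0)/(6·3)=-7/90, b=Δ0−h0·(2M0+M1)/6=1/30
seg 1: a=1, c=M1/2=-7/10, d=(M2−M1)/(6·2)=7/60, b=Δ1−h1·(2M1+M2)/6=-31/15
t_q=3/2 → seg 0, τ=3/2; S=3+1/30·τ+0·τ²+-7/90·τ³=223/80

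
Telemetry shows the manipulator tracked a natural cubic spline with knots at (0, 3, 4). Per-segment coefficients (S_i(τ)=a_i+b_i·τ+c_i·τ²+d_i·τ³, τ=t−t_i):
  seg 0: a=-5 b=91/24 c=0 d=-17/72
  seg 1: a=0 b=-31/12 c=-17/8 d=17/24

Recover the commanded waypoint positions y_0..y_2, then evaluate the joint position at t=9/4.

y_0=-5 y_1=0 y_2=-4
S(9/4) = 431/512

y_0 = S_0(0) = a_0 = -5
y_1 = S_1(0) = a_1 = 0
y_2 = S_1(1) = -4
t_q=9/4 is in segment 0 (τ=9/4); S_0(τ)=431/512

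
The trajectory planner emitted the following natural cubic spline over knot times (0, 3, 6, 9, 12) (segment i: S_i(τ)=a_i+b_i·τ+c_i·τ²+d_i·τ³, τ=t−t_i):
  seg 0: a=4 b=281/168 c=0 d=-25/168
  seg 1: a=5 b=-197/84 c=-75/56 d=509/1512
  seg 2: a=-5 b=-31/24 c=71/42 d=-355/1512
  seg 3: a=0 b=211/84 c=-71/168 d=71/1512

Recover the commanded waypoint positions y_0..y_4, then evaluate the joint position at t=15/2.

y_0=4 y_1=5 y_2=-5 y_3=0 y_4=5
S(15/2) = -1759/448

y_0 = S_0(0) = a_0 = 4
y_1 = S_1(0) = a_1 = 5
y_2 = S_2(0) = a_2 = -5
y_3 = S_3(0) = a_3 = 0
y_4 = S_3(3) = 5
t_q=15/2 is in segment 2 (τ=3/2); S_2(τ)=-1759/448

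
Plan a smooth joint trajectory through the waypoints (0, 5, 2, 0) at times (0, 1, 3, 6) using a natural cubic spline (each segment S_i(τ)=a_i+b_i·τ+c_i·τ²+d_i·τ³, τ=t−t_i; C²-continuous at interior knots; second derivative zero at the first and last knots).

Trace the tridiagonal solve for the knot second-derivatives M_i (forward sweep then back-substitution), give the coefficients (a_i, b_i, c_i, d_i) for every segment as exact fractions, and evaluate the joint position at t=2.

  seg 0: a=0 b=130/21 c=0 d=-25/21
  seg 1: a=5 b=55/21 c=-25/7 d=127/168
  seg 2: a=2 b=-109/42 c=27/28 d=-3/28
S(2) = 269/56

Δ: Δ0=5, Δ1=-3/2, Δ2=-2/3
row 1: diag=6, rhs=-39; c'=1/3, d'=-13/2
row 2: denom=10−2·1/3=28/3; d'=(5−2·-13/2)/(28/3)=27/14
back: M2=27/14
back: M1=-13/2−1/3·27/14=-50/7
M: M0=0, M1=-50/7, M2=27/14, M3=0
seg 0: a=0, c=M0/2=0, d=(M1−M0)/(6·1)=-25/21, b=Δ0−h0·(2M0+M1)/6=130/21
seg 1: a=5, c=M1/2=-25/7, d=(M2−M1)/(6·2)=127/168, b=Δ1−h1·(2M1+M2)/6=55/21
seg 2: a=2, c=M2/2=27/28, d=(M3−M2)/(6·3)=-3/28, b=Δ2−h2·(2M2+M3)/6=-109/42
t_q=2 → seg 1, τ=1; S=5+55/21·τ+-25/7·τ²+127/168·τ³=269/56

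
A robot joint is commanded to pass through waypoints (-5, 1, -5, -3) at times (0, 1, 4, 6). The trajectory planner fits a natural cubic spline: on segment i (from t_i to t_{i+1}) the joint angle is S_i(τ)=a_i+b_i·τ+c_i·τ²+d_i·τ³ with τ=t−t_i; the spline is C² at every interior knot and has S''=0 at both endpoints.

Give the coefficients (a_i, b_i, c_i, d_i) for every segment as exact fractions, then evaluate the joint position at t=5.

  seg 0: a=-5 b=515/71 c=0 d=-89/71
  seg 1: a=1 b=248/71 c=-267/71 d=137/213
  seg 2: a=-5 b=-121/71 c=144/71 d=-24/71
S(5) = -356/71

Δ: Δ0=6, Δ1=-2, Δ2=1
row 1: diag=8, rhs=-48; c'=3/8, d'=-6
row 2: denom=10−3·3/8=71/8; d'=(18−3·-6)/(71/8)=288/71
back: M2=288/71
back: M1=-6−3/8·288/71=-534/71
M: M0=0, M1=-534/71, M2=288/71, M3=0
seg 0: a=-5, c=M0/2=0, d=(M1−M0)/(6·1)=-89/71, b=Δ0−h0·(2M0+M1)/6=515/71
seg 1: a=1, c=M1/2=-267/71, d=(M2−M1)/(6·3)=137/213, b=Δ1−h1·(2M1+M2)/6=248/71
seg 2: a=-5, c=M2/2=144/71, d=(M3−M2)/(6·2)=-24/71, b=Δ2−h2·(2M2+M3)/6=-121/71
t_q=5 → seg 2, τ=1; S=-5+-121/71·τ+144/71·τ²+-24/71·τ³=-356/71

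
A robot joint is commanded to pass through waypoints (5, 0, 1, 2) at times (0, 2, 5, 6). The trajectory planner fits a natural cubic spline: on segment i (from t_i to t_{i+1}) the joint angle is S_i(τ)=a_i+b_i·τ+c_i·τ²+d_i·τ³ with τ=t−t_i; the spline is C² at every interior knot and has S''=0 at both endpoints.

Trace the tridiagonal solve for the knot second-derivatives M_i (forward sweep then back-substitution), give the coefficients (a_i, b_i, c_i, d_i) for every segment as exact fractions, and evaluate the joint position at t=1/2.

  seg 0: a=5 b=-1313/426 c=0 d=31/213
  seg 1: a=0 b=-569/426 c=62/71 d=-15/142
  seg 2: a=1 b=224/213 c=-11/142 d=11/426
S(1/2) = 1975/568

Δ: Δ0=-5/2, Δ1=1/3, Δ2=1
row 1: diag=10, rhs=17; c'=3/10, d'=17/10
row 2: denom=8−3·3/10=71/10; d'=(4−3·17/10)/(71/10)=-11/71
back: M2=-11/71
back: M1=17/10−3/10·-11/71=124/71
M: M0=0, M1=124/71, M2=-11/71, M3=0
seg 0: a=5, c=M0/2=0, d=(M1−M0)/(6·2)=31/213, b=Δ0−h0·(2M0+M1)/6=-1313/426
seg 1: a=0, c=M1/2=62/71, d=(M2−M1)/(6·3)=-15/142, b=Δ1−h1·(2M1+M2)/6=-569/426
seg 2: a=1, c=M2/2=-11/142, d=(M3−M2)/(6·1)=11/426, b=Δ2−h2·(2M2+M3)/6=224/213
t_q=1/2 → seg 0, τ=1/2; S=5+-1313/426·τ+0·τ²+31/213·τ³=1975/568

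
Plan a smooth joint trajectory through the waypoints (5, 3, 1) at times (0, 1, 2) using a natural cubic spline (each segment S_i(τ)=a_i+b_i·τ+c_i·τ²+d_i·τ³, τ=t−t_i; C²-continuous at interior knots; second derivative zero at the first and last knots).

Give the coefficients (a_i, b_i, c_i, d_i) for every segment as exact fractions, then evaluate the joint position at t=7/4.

  seg 0: a=5 b=-2 c=0 d=0
  seg 1: a=3 b=-2 c=0 d=0
S(7/4) = 3/2

Δ: Δ0=-2, Δ1=-2
row 1: diag=4, rhs=0; c'=1/4, d'=0
back: M1=0
M: M0=0, M1=0, M2=0
seg 0: a=5, c=M0/2=0, d=(M1−M0)/(6·1)=0, b=Δ0−h0·(2M0+M1)/6=-2
seg 1: a=3, c=M1/2=0, d=(M2−M1)/(6·1)=0, b=Δ1−h1·(2M1+M2)/6=-2
t_q=7/4 → seg 1, τ=3/4; S=3+-2·τ+0·τ²+0·τ³=3/2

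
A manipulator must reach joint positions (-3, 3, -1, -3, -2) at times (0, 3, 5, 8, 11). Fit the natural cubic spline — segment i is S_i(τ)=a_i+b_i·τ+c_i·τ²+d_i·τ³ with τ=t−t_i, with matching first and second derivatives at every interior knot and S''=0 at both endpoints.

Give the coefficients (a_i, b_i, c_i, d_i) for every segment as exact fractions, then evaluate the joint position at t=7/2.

Δ: Δ0=2, Δ1=-2, Δ2=-2/3, Δ3=1/3
row 1: diag=10, rhs=-24; c'=1/5, d'=-12/5
row 2: denom=10−2·1/5=48/5; d'=(8−2·-12/5)/(48/5)=4/3
row 3: denom=12−3·5/16=177/16; d'=(6−3·4/3)/(177/16)=32/177
back: M3=32/177
back: M2=4/3−5/16·32/177=226/177
back: M1=-12/5−1/5·226/177=-470/177
M: M0=0, M1=-470/177, M2=226/177, M3=32/177, M4=0
seg 0: a=-3, c=M0/2=0, d=(M1−M0)/(6·3)=-235/1593, b=Δ0−h0·(2M0+M1)/6=589/177
seg 1: a=3, c=M1/2=-235/177, d=(M2−M1)/(6·2)=58/177, b=Δ1−h1·(2M1+M2)/6=-116/177
seg 2: a=-1, c=M2/2=113/177, d=(M3−M2)/(6·3)=-97/1593, b=Δ2−h2·(2M2+M3)/6=-120/59
seg 3: a=-3, c=M3/2=16/177, d=(M4−M3)/(6·3)=-16/1593, b=Δ3−h3·(2M3+M4)/6=9/59
t_q=7/2 → seg 1, τ=1/2; S=3+-116/177·τ+-235/177·τ²+58/177·τ³=281/118

  seg 0: a=-3 b=589/177 c=0 d=-235/1593
  seg 1: a=3 b=-116/177 c=-235/177 d=58/177
  seg 2: a=-1 b=-120/59 c=113/177 d=-97/1593
  seg 3: a=-3 b=9/59 c=16/177 d=-16/1593
S(7/2) = 281/118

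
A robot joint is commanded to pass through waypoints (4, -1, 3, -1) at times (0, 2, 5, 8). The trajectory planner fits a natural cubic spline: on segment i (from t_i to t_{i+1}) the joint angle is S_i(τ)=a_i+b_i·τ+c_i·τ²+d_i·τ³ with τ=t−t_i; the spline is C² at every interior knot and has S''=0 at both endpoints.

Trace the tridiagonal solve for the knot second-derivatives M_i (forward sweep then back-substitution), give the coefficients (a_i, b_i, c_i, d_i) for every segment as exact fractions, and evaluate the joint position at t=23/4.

  seg 0: a=4 b=-257/74 c=0 d=9/37
  seg 1: a=-1 b=-41/74 c=54/37 d=-553/1998
  seg 2: a=3 b=27/37 c=-229/222 d=229/1998
S(23/4) = 14281/4736

Δ: Δ0=-5/2, Δ1=4/3, Δ2=-4/3
row 1: diag=10, rhs=23; c'=3/10, d'=23/10
row 2: denom=12−3·3/10=111/10; d'=(-16−3·23/10)/(111/10)=-229/111
back: M2=-229/111
back: M1=23/10−3/10·-229/111=108/37
M: M0=0, M1=108/37, M2=-229/111, M3=0
seg 0: a=4, c=M0/2=0, d=(M1−M0)/(6·2)=9/37, b=Δ0−h0·(2M0+M1)/6=-257/74
seg 1: a=-1, c=M1/2=54/37, d=(M2−M1)/(6·3)=-553/1998, b=Δ1−h1·(2M1+M2)/6=-41/74
seg 2: a=3, c=M2/2=-229/222, d=(M3−M2)/(6·3)=229/1998, b=Δ2−h2·(2M2+M3)/6=27/37
t_q=23/4 → seg 2, τ=3/4; S=3+27/37·τ+-229/222·τ²+229/1998·τ³=14281/4736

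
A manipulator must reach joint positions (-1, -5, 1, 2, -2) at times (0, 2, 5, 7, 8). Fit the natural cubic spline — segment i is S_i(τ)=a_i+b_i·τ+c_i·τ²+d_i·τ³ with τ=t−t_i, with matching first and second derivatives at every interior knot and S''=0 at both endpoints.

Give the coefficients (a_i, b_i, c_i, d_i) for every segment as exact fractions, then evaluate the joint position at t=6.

  seg 0: a=-1 b=-730/253 c=0 d=56/253
  seg 1: a=-5 b=-58/253 c=336/253 d=-148/759
  seg 2: a=1 b=626/253 c=-108/253 d=-567/2024
  seg 3: a=2 b=-1313/506 c=-2133/1012 d=711/1012
S(6) = 5601/2024

Δ: Δ0=-2, Δ1=2, Δ2=1/2, Δ3=-4
row 1: diag=10, rhs=24; c'=3/10, d'=12/5
row 2: denom=10−3·3/10=91/10; d'=(-9−3·12/5)/(91/10)=-162/91
row 3: denom=6−2·20/91=506/91; d'=(-27−2·-162/91)/(506/91)=-2133/506
back: M3=-2133/506
back: M2=-162/91−20/91·-2133/506=-216/253
back: M1=12/5−3/10·-216/253=672/253
M: M0=0, M1=672/253, M2=-216/253, M3=-2133/506, M4=0
seg 0: a=-1, c=M0/2=0, d=(M1−M0)/(6·2)=56/253, b=Δ0−h0·(2M0+M1)/6=-730/253
seg 1: a=-5, c=M1/2=336/253, d=(M2−M1)/(6·3)=-148/759, b=Δ1−h1·(2M1+M2)/6=-58/253
seg 2: a=1, c=M2/2=-108/253, d=(M3−M2)/(6·2)=-567/2024, b=Δ2−h2·(2M2+M3)/6=626/253
seg 3: a=2, c=M3/2=-2133/1012, d=(M4−M3)/(6·1)=711/1012, b=Δ3−h3·(2M3+M4)/6=-1313/506
t_q=6 → seg 2, τ=1; S=1+626/253·τ+-108/253·τ²+-567/2024·τ³=5601/2024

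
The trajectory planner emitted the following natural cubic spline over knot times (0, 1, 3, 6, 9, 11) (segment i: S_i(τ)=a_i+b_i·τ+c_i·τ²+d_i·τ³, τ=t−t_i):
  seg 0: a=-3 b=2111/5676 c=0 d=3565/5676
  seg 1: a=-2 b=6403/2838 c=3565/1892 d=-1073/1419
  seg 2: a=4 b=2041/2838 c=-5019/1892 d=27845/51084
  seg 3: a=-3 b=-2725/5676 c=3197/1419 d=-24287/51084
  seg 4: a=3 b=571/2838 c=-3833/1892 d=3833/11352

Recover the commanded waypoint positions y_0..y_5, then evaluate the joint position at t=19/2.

y_0 = S_0(0) = a_0 = -3
y_1 = S_1(0) = a_1 = -2
y_2 = S_2(0) = a_2 = 4
y_3 = S_3(0) = a_3 = -3
y_4 = S_4(0) = a_4 = 3
y_5 = S_4(2) = -2
t_q=19/2 is in segment 4 (τ=1/2); S_4(τ)=79807/30272

y_0=-3 y_1=-2 y_2=4 y_3=-3 y_4=3 y_5=-2
S(19/2) = 79807/30272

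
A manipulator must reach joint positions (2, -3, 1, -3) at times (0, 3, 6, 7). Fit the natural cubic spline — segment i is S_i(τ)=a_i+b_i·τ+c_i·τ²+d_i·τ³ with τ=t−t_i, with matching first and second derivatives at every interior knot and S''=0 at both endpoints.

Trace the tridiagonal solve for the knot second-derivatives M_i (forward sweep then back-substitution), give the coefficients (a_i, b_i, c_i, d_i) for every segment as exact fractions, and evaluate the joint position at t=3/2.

  seg 0: a=2 b=-265/87 c=0 d=40/261
  seg 1: a=-3 b=95/87 c=40/29 d=-113/261
  seg 2: a=1 b=-202/87 c=-73/29 d=73/87
S(3/2) = -119/58

Δ: Δ0=-5/3, Δ1=4/3, Δ2=-4
row 1: diag=12, rhs=18; c'=1/4, d'=3/2
row 2: denom=8−3·1/4=29/4; d'=(-32−3·3/2)/(29/4)=-146/29
back: M2=-146/29
back: M1=3/2−1/4·-146/29=80/29
M: M0=0, M1=80/29, M2=-146/29, M3=0
seg 0: a=2, c=M0/2=0, d=(M1−M0)/(6·3)=40/261, b=Δ0−h0·(2M0+M1)/6=-265/87
seg 1: a=-3, c=M1/2=40/29, d=(M2−M1)/(6·3)=-113/261, b=Δ1−h1·(2M1+M2)/6=95/87
seg 2: a=1, c=M2/2=-73/29, d=(M3−M2)/(6·1)=73/87, b=Δ2−h2·(2M2+M3)/6=-202/87
t_q=3/2 → seg 0, τ=3/2; S=2+-265/87·τ+0·τ²+40/261·τ³=-119/58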